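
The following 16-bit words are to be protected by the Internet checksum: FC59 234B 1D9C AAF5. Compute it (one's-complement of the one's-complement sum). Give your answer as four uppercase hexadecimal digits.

17C9

One's-complement addition (fold any carry out of bit 15 back into bit 0):
  0xFC59 + 0x234B = 0x11FA4 → wrap carry → 0x1FA5
  0x1FA5 + 0x1D9C = 0x03D41
  0x3D41 + 0xAAF5 = 0x0E836
One's-complement sum = 0xE836.
Checksum = ~0xE836 & 0xFFFF = 0x17C9.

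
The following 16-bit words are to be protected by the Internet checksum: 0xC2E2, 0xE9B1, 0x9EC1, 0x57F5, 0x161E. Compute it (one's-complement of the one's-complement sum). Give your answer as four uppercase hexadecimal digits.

One's-complement addition (fold any carry out of bit 15 back into bit 0):
  0xC2E2 + 0xE9B1 = 0x1AC93 → wrap carry → 0xAC94
  0xAC94 + 0x9EC1 = 0x14B55 → wrap carry → 0x4B56
  0x4B56 + 0x57F5 = 0x0A34B
  0xA34B + 0x161E = 0x0B969
One's-complement sum = 0xB969.
Checksum = ~0xB969 & 0xFFFF = 0x4696.

4696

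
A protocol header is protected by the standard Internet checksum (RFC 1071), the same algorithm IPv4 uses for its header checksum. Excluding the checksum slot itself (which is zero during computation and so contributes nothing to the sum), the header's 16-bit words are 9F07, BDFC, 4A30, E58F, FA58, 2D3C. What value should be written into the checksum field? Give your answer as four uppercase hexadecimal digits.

4BA6

One's-complement addition (fold any carry out of bit 15 back into bit 0):
  0x9F07 + 0xBDFC = 0x15D03 → wrap carry → 0x5D04
  0x5D04 + 0x4A30 = 0x0A734
  0xA734 + 0xE58F = 0x18CC3 → wrap carry → 0x8CC4
  0x8CC4 + 0xFA58 = 0x1871C → wrap carry → 0x871D
  0x871D + 0x2D3C = 0x0B459
One's-complement sum = 0xB459.
Checksum = ~0xB459 & 0xFFFF = 0x4BA6.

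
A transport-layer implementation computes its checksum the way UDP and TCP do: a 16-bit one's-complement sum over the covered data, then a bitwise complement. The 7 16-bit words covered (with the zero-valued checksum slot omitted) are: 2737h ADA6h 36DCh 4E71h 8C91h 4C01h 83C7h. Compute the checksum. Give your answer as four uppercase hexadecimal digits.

One's-complement addition (fold any carry out of bit 15 back into bit 0):
  0x2737 + 0xADA6 = 0x0D4DD
  0xD4DD + 0x36DC = 0x10BB9 → wrap carry → 0x0BBA
  0x0BBA + 0x4E71 = 0x05A2B
  0x5A2B + 0x8C91 = 0x0E6BC
  0xE6BC + 0x4C01 = 0x132BD → wrap carry → 0x32BE
  0x32BE + 0x83C7 = 0x0B685
One's-complement sum = 0xB685.
Checksum = ~0xB685 & 0xFFFF = 0x497A.

497A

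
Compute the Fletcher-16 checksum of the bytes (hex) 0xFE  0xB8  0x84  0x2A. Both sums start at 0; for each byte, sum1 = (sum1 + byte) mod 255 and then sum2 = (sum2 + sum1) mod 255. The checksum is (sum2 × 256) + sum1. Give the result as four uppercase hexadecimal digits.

5966

Running sums (mod 255):
  after byte 0 (0xFE): sum1=254, sum2=254
  after byte 1 (0xB8): sum1=183, sum2=182
  after byte 2 (0x84): sum1=60, sum2=242
  after byte 3 (0x2A): sum1=102, sum2=89
Checksum = sum2·256 + sum1 = 89·256 + 102 = 22886 = 0x5966.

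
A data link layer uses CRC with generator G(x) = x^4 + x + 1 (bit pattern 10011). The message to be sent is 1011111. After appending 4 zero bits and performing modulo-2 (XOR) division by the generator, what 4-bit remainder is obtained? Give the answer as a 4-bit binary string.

0000

Append 4 zeros: 10111110000. Divide by 10011 (XOR where the leading bit is 1):
  pos 0: 10111 XOR 10011 = 00100
  pos 2: 10011 XOR 10011 = 00000
Remainder (last 4 bits) = 0000. This is the CRC / FCS.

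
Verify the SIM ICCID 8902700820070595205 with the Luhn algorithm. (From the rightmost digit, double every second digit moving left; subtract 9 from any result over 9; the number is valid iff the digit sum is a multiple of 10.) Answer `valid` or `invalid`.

valid

From the right, keep odd positions and double even positions (subtract 9 from any doubled value over 9):
  doubled (positions 2,4,...): 0 1 1 5 0 7 0 4 9 → sum 27
  kept (positions 1,3,...): 5 2 9 0 0 2 0 7 0 8 → sum 33
Total = 60.
60 mod 10 = 0, so the number is valid.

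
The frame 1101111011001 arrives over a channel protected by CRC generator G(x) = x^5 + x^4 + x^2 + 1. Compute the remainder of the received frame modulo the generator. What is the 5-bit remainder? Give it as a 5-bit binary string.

Modulo-2 division of 1101111011001 by 110101:
  pos 0: 110111 XOR 110101 = 000010
  pos 4: 101011 XOR 110101 = 011110
  pos 5: 111100 XOR 110101 = 001001
  pos 7: 100101 XOR 110101 = 010000
Remainder = 10000 (nonzero — an error is detected).

10000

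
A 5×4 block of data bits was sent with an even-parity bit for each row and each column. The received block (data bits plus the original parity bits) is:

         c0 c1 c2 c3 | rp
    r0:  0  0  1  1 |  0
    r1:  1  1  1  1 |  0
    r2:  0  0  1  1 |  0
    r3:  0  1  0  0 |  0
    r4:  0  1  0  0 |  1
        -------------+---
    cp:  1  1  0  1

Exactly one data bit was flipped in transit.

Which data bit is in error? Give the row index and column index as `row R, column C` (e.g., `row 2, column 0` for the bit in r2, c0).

row 3, column 2

Recompute each row's even parity and compare to rp:
  r0: data parity 0, sent rp 0 → ok
  r1: data parity 0, sent rp 0 → ok
  r2: data parity 0, sent rp 0 → ok
  r3: data parity 1, sent rp 0 → mismatch
  r4: data parity 1, sent rp 1 → ok
Recompute each column's even parity and compare to cp:
  c0: data parity 1, sent cp 1 → ok
  c1: data parity 1, sent cp 1 → ok
  c2: data parity 1, sent cp 0 → mismatch
  c3: data parity 1, sent cp 1 → ok
Exactly one row (r3) and one column (c2) fail → the flipped bit is at their intersection.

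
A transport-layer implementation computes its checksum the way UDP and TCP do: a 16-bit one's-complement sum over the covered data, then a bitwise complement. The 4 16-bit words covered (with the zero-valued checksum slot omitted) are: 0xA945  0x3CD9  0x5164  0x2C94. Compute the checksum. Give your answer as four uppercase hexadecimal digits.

9BE8

One's-complement addition (fold any carry out of bit 15 back into bit 0):
  0xA945 + 0x3CD9 = 0x0E61E
  0xE61E + 0x5164 = 0x13782 → wrap carry → 0x3783
  0x3783 + 0x2C94 = 0x06417
One's-complement sum = 0x6417.
Checksum = ~0x6417 & 0xFFFF = 0x9BE8.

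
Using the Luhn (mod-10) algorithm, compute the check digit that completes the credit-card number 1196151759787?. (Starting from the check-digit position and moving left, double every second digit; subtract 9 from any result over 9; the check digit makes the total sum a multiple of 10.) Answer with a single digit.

8

Partial digits right→left: 7 8 7 9 5 7 1 5 1 6 9 1 1
Double every second digit counting from the check-digit position (so the 1st, 3rd, 5th, ... of the partial from the right).
  doubled (with −9 where >9): 5 5 1 2 2 9 2 → sum 26
  kept as-is: 8 9 7 5 6 1 → sum 36
Total = 26 + 36 = 62.
Check digit = (10 − (62 mod 10)) mod 10 = 8.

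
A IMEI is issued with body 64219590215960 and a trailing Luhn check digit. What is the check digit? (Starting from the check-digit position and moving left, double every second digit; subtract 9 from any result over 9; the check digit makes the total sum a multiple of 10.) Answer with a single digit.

9

Partial digits right→left: 0 6 9 5 1 2 0 9 5 9 1 2 4 6
Double every second digit counting from the check-digit position (so the 1st, 3rd, 5th, ... of the partial from the right).
  doubled (with −9 where >9): 0 9 2 0 1 2 8 → sum 22
  kept as-is: 6 5 2 9 9 2 6 → sum 39
Total = 22 + 39 = 61.
Check digit = (10 − (61 mod 10)) mod 10 = 9.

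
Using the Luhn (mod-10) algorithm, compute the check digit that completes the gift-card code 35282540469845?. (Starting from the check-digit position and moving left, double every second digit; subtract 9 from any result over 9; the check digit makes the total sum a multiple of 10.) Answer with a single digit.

2

Partial digits right→left: 5 4 8 9 6 4 0 4 5 2 8 2 5 3
Double every second digit counting from the check-digit position (so the 1st, 3rd, 5th, ... of the partial from the right).
  doubled (with −9 where >9): 1 7 3 0 1 7 1 → sum 20
  kept as-is: 4 9 4 4 2 2 3 → sum 28
Total = 20 + 28 = 48.
Check digit = (10 − (48 mod 10)) mod 10 = 2.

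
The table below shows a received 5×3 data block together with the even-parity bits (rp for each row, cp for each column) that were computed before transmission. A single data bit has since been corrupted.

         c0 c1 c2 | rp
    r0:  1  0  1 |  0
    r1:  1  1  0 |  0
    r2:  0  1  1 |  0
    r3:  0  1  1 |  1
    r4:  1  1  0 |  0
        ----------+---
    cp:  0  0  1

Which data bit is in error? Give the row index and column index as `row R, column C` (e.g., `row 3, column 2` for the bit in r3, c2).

Recompute each row's even parity and compare to rp:
  r0: data parity 0, sent rp 0 → ok
  r1: data parity 0, sent rp 0 → ok
  r2: data parity 0, sent rp 0 → ok
  r3: data parity 0, sent rp 1 → mismatch
  r4: data parity 0, sent rp 0 → ok
Recompute each column's even parity and compare to cp:
  c0: data parity 1, sent cp 0 → mismatch
  c1: data parity 0, sent cp 0 → ok
  c2: data parity 1, sent cp 1 → ok
Exactly one row (r3) and one column (c0) fail → the flipped bit is at their intersection.

row 3, column 0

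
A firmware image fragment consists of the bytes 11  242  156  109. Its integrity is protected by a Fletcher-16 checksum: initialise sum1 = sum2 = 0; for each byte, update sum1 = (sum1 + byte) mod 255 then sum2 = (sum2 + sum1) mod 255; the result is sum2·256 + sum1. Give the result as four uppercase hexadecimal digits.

AB08

Running sums (mod 255):
  after byte 0 (11): sum1=11, sum2=11
  after byte 1 (242): sum1=253, sum2=9
  after byte 2 (156): sum1=154, sum2=163
  after byte 3 (109): sum1=8, sum2=171
Checksum = sum2·256 + sum1 = 171·256 + 8 = 43784 = 0xAB08.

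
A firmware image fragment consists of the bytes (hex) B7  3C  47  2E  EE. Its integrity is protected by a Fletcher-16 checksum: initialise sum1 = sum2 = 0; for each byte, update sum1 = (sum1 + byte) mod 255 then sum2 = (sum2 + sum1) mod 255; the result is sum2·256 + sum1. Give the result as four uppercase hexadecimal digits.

A858

Running sums (mod 255):
  after byte 0 (B7): sum1=183, sum2=183
  after byte 1 (3C): sum1=243, sum2=171
  after byte 2 (47): sum1=59, sum2=230
  after byte 3 (2E): sum1=105, sum2=80
  after byte 4 (EE): sum1=88, sum2=168
Checksum = sum2·256 + sum1 = 168·256 + 88 = 43096 = 0xA858.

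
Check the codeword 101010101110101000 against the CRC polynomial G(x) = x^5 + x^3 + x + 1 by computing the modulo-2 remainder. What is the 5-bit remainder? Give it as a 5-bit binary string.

00001

Modulo-2 division of 101010101110101000 by 101011:
  pos 0: 101010 XOR 101011 = 000001
  pos 5: 110111 XOR 101011 = 011100
  pos 6: 111000 XOR 101011 = 010011
  pos 7: 100111 XOR 101011 = 001100
  pos 9: 110001 XOR 101011 = 011010
  pos 10: 110100 XOR 101011 = 011111
  pos 11: 111110 XOR 101011 = 010101
  pos 12: 101010 XOR 101011 = 000001
Remainder = 00001 (nonzero — an error is detected).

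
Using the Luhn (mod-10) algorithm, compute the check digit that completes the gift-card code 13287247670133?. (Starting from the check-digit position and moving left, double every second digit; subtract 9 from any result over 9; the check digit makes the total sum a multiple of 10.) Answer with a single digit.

Partial digits right→left: 3 3 1 0 7 6 7 4 2 7 8 2 3 1
Double every second digit counting from the check-digit position (so the 1st, 3rd, 5th, ... of the partial from the right).
  doubled (with −9 where >9): 6 2 5 5 4 7 6 → sum 35
  kept as-is: 3 0 6 4 7 2 1 → sum 23
Total = 35 + 23 = 58.
Check digit = (10 − (58 mod 10)) mod 10 = 2.

2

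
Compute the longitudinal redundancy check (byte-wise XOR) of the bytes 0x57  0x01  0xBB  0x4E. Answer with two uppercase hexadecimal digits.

A3

XOR the bytes together:
  start with 0x57
  0x57 ⊕ 0x01 = 0x56
  0x56 ⊕ 0xBB = 0xED
  0xED ⊕ 0x4E = 0xA3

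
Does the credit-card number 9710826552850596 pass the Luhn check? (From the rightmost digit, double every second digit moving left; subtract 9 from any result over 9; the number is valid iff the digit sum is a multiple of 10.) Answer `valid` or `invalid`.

valid

From the right, keep odd positions and double even positions (subtract 9 from any doubled value over 9):
  doubled (positions 2,4,...): 9 0 7 1 3 7 2 9 → sum 38
  kept (positions 1,3,...): 6 5 5 2 5 2 0 7 → sum 32
Total = 70.
70 mod 10 = 0, so the number is valid.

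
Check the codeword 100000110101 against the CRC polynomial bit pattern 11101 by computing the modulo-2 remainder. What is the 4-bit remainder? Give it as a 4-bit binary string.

0010

Modulo-2 division of 100000110101 by 11101:
  pos 0: 10000 XOR 11101 = 01101
  pos 1: 11010 XOR 11101 = 00111
  pos 3: 11111 XOR 11101 = 00010
  pos 6: 10010 XOR 11101 = 01111
  pos 7: 11111 XOR 11101 = 00010
Remainder = 0010 (nonzero — an error is detected).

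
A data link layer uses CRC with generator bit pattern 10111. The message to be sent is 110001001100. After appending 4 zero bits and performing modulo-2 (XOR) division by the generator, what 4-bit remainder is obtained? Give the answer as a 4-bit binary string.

0001

Append 4 zeros: 1100010011000000. Divide by 10111 (XOR where the leading bit is 1):
  pos 0: 11000 XOR 10111 = 01111
  pos 1: 11111 XOR 10111 = 01000
  pos 2: 10000 XOR 10111 = 00111
  pos 4: 11101 XOR 10111 = 01010
  pos 5: 10101 XOR 10111 = 00010
  pos 8: 10000 XOR 10111 = 00111
  pos 10: 11100 XOR 10111 = 01011
  pos 11: 10110 XOR 10111 = 00001
Remainder (last 4 bits) = 0001. This is the CRC / FCS.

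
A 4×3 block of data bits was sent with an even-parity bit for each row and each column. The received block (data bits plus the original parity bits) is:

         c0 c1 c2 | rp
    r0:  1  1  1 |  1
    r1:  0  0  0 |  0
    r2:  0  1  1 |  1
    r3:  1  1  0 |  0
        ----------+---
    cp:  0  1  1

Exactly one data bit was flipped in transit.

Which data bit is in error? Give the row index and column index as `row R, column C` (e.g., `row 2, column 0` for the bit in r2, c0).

Recompute each row's even parity and compare to rp:
  r0: data parity 1, sent rp 1 → ok
  r1: data parity 0, sent rp 0 → ok
  r2: data parity 0, sent rp 1 → mismatch
  r3: data parity 0, sent rp 0 → ok
Recompute each column's even parity and compare to cp:
  c0: data parity 0, sent cp 0 → ok
  c1: data parity 1, sent cp 1 → ok
  c2: data parity 0, sent cp 1 → mismatch
Exactly one row (r2) and one column (c2) fail → the flipped bit is at their intersection.

row 2, column 2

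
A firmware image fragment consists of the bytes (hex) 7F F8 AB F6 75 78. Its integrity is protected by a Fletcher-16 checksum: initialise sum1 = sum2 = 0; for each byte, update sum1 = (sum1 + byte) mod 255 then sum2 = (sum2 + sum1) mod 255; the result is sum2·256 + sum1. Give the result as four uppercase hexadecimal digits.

D009

Running sums (mod 255):
  after byte 0 (7F): sum1=127, sum2=127
  after byte 1 (F8): sum1=120, sum2=247
  after byte 2 (AB): sum1=36, sum2=28
  after byte 3 (F6): sum1=27, sum2=55
  after byte 4 (75): sum1=144, sum2=199
  after byte 5 (78): sum1=9, sum2=208
Checksum = sum2·256 + sum1 = 208·256 + 9 = 53257 = 0xD009.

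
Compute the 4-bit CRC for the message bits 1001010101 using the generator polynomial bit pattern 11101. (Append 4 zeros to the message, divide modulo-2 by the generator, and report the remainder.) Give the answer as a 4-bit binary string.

0111

Append 4 zeros: 10010101010000. Divide by 11101 (XOR where the leading bit is 1):
  pos 0: 10010 XOR 11101 = 01111
  pos 1: 11111 XOR 11101 = 00010
  pos 4: 10010 XOR 11101 = 01111
  pos 5: 11111 XOR 11101 = 00010
  pos 8: 10000 XOR 11101 = 01101
  pos 9: 11010 XOR 11101 = 00111
Remainder (last 4 bits) = 0111. This is the CRC / FCS.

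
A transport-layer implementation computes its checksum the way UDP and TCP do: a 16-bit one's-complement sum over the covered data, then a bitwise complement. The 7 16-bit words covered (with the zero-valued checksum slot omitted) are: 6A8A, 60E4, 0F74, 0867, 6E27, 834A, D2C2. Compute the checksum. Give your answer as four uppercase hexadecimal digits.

One's-complement addition (fold any carry out of bit 15 back into bit 0):
  0x6A8A + 0x60E4 = 0x0CB6E
  0xCB6E + 0x0F74 = 0x0DAE2
  0xDAE2 + 0x0867 = 0x0E349
  0xE349 + 0x6E27 = 0x15170 → wrap carry → 0x5171
  0x5171 + 0x834A = 0x0D4BB
  0xD4BB + 0xD2C2 = 0x1A77D → wrap carry → 0xA77E
One's-complement sum = 0xA77E.
Checksum = ~0xA77E & 0xFFFF = 0x5881.

5881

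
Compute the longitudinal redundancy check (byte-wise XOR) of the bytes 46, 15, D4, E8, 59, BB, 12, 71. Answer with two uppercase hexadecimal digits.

XOR the bytes together:
  start with 0x46
  0x46 ⊕ 0x15 = 0x53
  0x53 ⊕ 0xD4 = 0x87
  0x87 ⊕ 0xE8 = 0x6F
  0x6F ⊕ 0x59 = 0x36
  0x36 ⊕ 0xBB = 0x8D
  0x8D ⊕ 0x12 = 0x9F
  0x9F ⊕ 0x71 = 0xEE

EE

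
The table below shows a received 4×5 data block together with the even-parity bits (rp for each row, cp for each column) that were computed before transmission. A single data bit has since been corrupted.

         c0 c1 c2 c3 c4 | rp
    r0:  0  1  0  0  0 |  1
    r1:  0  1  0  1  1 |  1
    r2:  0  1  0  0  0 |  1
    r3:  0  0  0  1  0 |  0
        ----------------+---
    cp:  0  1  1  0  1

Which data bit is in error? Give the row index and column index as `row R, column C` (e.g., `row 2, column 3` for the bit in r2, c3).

Recompute each row's even parity and compare to rp:
  r0: data parity 1, sent rp 1 → ok
  r1: data parity 1, sent rp 1 → ok
  r2: data parity 1, sent rp 1 → ok
  r3: data parity 1, sent rp 0 → mismatch
Recompute each column's even parity and compare to cp:
  c0: data parity 0, sent cp 0 → ok
  c1: data parity 1, sent cp 1 → ok
  c2: data parity 0, sent cp 1 → mismatch
  c3: data parity 0, sent cp 0 → ok
  c4: data parity 1, sent cp 1 → ok
Exactly one row (r3) and one column (c2) fail → the flipped bit is at their intersection.

row 3, column 2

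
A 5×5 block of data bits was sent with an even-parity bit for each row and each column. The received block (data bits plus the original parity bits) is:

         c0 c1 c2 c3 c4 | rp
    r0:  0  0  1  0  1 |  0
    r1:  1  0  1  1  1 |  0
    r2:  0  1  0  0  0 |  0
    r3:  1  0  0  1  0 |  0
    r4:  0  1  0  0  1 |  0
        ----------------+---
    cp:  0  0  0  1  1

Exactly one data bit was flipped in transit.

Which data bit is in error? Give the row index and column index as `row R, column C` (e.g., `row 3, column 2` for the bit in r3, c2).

row 2, column 3

Recompute each row's even parity and compare to rp:
  r0: data parity 0, sent rp 0 → ok
  r1: data parity 0, sent rp 0 → ok
  r2: data parity 1, sent rp 0 → mismatch
  r3: data parity 0, sent rp 0 → ok
  r4: data parity 0, sent rp 0 → ok
Recompute each column's even parity and compare to cp:
  c0: data parity 0, sent cp 0 → ok
  c1: data parity 0, sent cp 0 → ok
  c2: data parity 0, sent cp 0 → ok
  c3: data parity 0, sent cp 1 → mismatch
  c4: data parity 1, sent cp 1 → ok
Exactly one row (r2) and one column (c3) fail → the flipped bit is at their intersection.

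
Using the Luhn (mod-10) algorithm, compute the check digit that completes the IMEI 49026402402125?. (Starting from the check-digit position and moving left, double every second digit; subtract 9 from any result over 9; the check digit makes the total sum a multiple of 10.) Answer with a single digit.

Partial digits right→left: 5 2 1 2 0 4 2 0 4 6 2 0 9 4
Double every second digit counting from the check-digit position (so the 1st, 3rd, 5th, ... of the partial from the right).
  doubled (with −9 where >9): 1 2 0 4 8 4 9 → sum 28
  kept as-is: 2 2 4 0 6 0 4 → sum 18
Total = 28 + 18 = 46.
Check digit = (10 − (46 mod 10)) mod 10 = 4.

4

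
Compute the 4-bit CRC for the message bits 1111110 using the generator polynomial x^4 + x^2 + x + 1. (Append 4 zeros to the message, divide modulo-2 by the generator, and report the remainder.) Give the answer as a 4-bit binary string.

1010

Append 4 zeros: 11111100000. Divide by 10111 (XOR where the leading bit is 1):
  pos 0: 11111 XOR 10111 = 01000
  pos 1: 10001 XOR 10111 = 00110
  pos 3: 11000 XOR 10111 = 01111
  pos 4: 11110 XOR 10111 = 01001
  pos 5: 10010 XOR 10111 = 00101
Remainder (last 4 bits) = 1010. This is the CRC / FCS.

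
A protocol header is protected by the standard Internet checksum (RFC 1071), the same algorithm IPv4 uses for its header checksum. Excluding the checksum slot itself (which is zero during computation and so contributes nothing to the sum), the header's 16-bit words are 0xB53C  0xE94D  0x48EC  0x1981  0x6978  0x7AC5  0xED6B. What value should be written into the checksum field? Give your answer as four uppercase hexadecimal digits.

One's-complement addition (fold any carry out of bit 15 back into bit 0):
  0xB53C + 0xE94D = 0x19E89 → wrap carry → 0x9E8A
  0x9E8A + 0x48EC = 0x0E776
  0xE776 + 0x1981 = 0x100F7 → wrap carry → 0x00F8
  0x00F8 + 0x6978 = 0x06A70
  0x6A70 + 0x7AC5 = 0x0E535
  0xE535 + 0xED6B = 0x1D2A0 → wrap carry → 0xD2A1
One's-complement sum = 0xD2A1.
Checksum = ~0xD2A1 & 0xFFFF = 0x2D5E.

2D5E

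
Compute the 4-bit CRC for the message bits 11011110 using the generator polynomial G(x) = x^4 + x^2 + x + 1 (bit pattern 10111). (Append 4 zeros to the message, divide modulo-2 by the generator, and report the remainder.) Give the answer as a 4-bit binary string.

1001

Append 4 zeros: 110111100000. Divide by 10111 (XOR where the leading bit is 1):
  pos 0: 11011 XOR 10111 = 01100
  pos 1: 11001 XOR 10111 = 01110
  pos 2: 11101 XOR 10111 = 01010
  pos 3: 10100 XOR 10111 = 00011
  pos 6: 11000 XOR 10111 = 01111
  pos 7: 11110 XOR 10111 = 01001
Remainder (last 4 bits) = 1001. This is the CRC / FCS.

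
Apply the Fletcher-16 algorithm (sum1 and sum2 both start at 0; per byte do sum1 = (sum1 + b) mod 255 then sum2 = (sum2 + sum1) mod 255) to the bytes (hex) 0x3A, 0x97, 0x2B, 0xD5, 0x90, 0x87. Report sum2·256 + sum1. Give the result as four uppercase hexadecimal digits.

2AEA

Running sums (mod 255):
  after byte 0 (0x3A): sum1=58, sum2=58
  after byte 1 (0x97): sum1=209, sum2=12
  after byte 2 (0x2B): sum1=252, sum2=9
  after byte 3 (0xD5): sum1=210, sum2=219
  after byte 4 (0x90): sum1=99, sum2=63
  after byte 5 (0x87): sum1=234, sum2=42
Checksum = sum2·256 + sum1 = 42·256 + 234 = 10986 = 0x2AEA.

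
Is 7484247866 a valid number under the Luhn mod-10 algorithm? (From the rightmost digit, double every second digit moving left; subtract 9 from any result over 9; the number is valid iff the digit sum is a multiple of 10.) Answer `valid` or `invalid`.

valid

From the right, keep odd positions and double even positions (subtract 9 from any doubled value over 9):
  doubled (positions 2,4,...): 3 5 4 7 5 → sum 24
  kept (positions 1,3,...): 6 8 4 4 4 → sum 26
Total = 50.
50 mod 10 = 0, so the number is valid.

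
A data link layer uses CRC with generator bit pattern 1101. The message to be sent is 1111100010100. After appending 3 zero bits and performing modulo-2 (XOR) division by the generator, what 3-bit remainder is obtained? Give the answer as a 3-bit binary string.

011

Append 3 zeros: 1111100010100000. Divide by 1101 (XOR where the leading bit is 1):
  pos 0: 1111 XOR 1101 = 0010
  pos 2: 1010 XOR 1101 = 0111
  pos 3: 1110 XOR 1101 = 0011
  pos 5: 1101 XOR 1101 = 0000
  pos 10: 1000 XOR 1101 = 0101
  pos 11: 1010 XOR 1101 = 0111
  pos 12: 1110 XOR 1101 = 0011
Remainder (last 3 bits) = 011. This is the CRC / FCS.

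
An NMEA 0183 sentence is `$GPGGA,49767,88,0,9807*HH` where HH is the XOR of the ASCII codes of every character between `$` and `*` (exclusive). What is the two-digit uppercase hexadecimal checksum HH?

XOR the ASCII codes of the payload characters:
  'G' = 0x47 → acc = 0x47
  'P' = 0x50 → acc = 0x17
  'G' = 0x47 → acc = 0x50
  'G' = 0x47 → acc = 0x17
  'A' = 0x41 → acc = 0x56
  ',' = 0x2C → acc = 0x7A
  '4' = 0x34 → acc = 0x4E
  '9' = 0x39 → acc = 0x77
  '7' = 0x37 → acc = 0x40
  '6' = 0x36 → acc = 0x76
  '7' = 0x37 → acc = 0x41
  ',' = 0x2C → acc = 0x6D
  '8' = 0x38 → acc = 0x55
  '8' = 0x38 → acc = 0x6D
  ',' = 0x2C → acc = 0x41
  '0' = 0x30 → acc = 0x71
  ',' = 0x2C → acc = 0x5D
  '9' = 0x39 → acc = 0x64
  '8' = 0x38 → acc = 0x5C
  '0' = 0x30 → acc = 0x6C
  '7' = 0x37 → acc = 0x5B
Checksum = 0x5B.

5B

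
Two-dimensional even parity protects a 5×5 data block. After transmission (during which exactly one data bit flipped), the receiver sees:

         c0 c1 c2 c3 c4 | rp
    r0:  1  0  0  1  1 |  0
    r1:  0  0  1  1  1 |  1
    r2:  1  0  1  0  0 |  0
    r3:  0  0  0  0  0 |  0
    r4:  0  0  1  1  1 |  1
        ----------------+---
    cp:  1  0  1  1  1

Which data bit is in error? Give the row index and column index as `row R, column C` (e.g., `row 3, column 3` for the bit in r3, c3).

row 0, column 0

Recompute each row's even parity and compare to rp:
  r0: data parity 1, sent rp 0 → mismatch
  r1: data parity 1, sent rp 1 → ok
  r2: data parity 0, sent rp 0 → ok
  r3: data parity 0, sent rp 0 → ok
  r4: data parity 1, sent rp 1 → ok
Recompute each column's even parity and compare to cp:
  c0: data parity 0, sent cp 1 → mismatch
  c1: data parity 0, sent cp 0 → ok
  c2: data parity 1, sent cp 1 → ok
  c3: data parity 1, sent cp 1 → ok
  c4: data parity 1, sent cp 1 → ok
Exactly one row (r0) and one column (c0) fail → the flipped bit is at their intersection.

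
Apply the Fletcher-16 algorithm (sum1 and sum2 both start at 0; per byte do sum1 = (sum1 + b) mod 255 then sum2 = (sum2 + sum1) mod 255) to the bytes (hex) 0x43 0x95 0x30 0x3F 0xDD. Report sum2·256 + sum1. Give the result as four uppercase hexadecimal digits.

9326

Running sums (mod 255):
  after byte 0 (0x43): sum1=67, sum2=67
  after byte 1 (0x95): sum1=216, sum2=28
  after byte 2 (0x30): sum1=9, sum2=37
  after byte 3 (0x3F): sum1=72, sum2=109
  after byte 4 (0xDD): sum1=38, sum2=147
Checksum = sum2·256 + sum1 = 147·256 + 38 = 37670 = 0x9326.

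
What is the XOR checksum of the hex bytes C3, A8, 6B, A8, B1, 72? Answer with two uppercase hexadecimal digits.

6B

XOR the bytes together:
  start with 0xC3
  0xC3 ⊕ 0xA8 = 0x6B
  0x6B ⊕ 0x6B = 0x00
  0x00 ⊕ 0xA8 = 0xA8
  0xA8 ⊕ 0xB1 = 0x19
  0x19 ⊕ 0x72 = 0x6B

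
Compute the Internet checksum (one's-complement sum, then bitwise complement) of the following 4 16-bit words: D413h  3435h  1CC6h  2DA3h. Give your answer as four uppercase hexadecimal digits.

AD4D

One's-complement addition (fold any carry out of bit 15 back into bit 0):
  0xD413 + 0x3435 = 0x10848 → wrap carry → 0x0849
  0x0849 + 0x1CC6 = 0x0250F
  0x250F + 0x2DA3 = 0x052B2
One's-complement sum = 0x52B2.
Checksum = ~0x52B2 & 0xFFFF = 0xAD4D.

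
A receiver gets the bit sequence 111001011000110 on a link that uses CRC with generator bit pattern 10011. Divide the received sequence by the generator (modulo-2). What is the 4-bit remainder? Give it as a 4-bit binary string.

0000

Modulo-2 division of 111001011000110 by 10011:
  pos 0: 11100 XOR 10011 = 01111
  pos 1: 11111 XOR 10011 = 01100
  pos 2: 11000 XOR 10011 = 01011
  pos 3: 10111 XOR 10011 = 00100
  pos 5: 10010 XOR 10011 = 00001
  pos 9: 10011 XOR 10011 = 00000
Remainder = 0000 (zero — the frame passes the CRC check).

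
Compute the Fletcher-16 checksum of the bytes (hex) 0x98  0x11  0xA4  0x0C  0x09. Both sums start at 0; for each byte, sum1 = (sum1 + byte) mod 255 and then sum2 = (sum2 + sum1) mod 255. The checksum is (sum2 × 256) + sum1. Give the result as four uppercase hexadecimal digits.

4E63

Running sums (mod 255):
  after byte 0 (0x98): sum1=152, sum2=152
  after byte 1 (0x11): sum1=169, sum2=66
  after byte 2 (0xA4): sum1=78, sum2=144
  after byte 3 (0x0C): sum1=90, sum2=234
  after byte 4 (0x09): sum1=99, sum2=78
Checksum = sum2·256 + sum1 = 78·256 + 99 = 20067 = 0x4E63.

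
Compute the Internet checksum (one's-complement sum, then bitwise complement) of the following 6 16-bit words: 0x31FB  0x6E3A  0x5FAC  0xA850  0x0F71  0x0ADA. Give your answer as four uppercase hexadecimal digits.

3D82

One's-complement addition (fold any carry out of bit 15 back into bit 0):
  0x31FB + 0x6E3A = 0x0A035
  0xA035 + 0x5FAC = 0x0FFE1
  0xFFE1 + 0xA850 = 0x1A831 → wrap carry → 0xA832
  0xA832 + 0x0F71 = 0x0B7A3
  0xB7A3 + 0x0ADA = 0x0C27D
One's-complement sum = 0xC27D.
Checksum = ~0xC27D & 0xFFFF = 0x3D82.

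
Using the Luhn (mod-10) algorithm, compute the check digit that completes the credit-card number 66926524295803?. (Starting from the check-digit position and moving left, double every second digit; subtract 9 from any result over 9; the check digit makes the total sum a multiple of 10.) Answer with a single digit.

Partial digits right→left: 3 0 8 5 9 2 4 2 5 6 2 9 6 6
Double every second digit counting from the check-digit position (so the 1st, 3rd, 5th, ... of the partial from the right).
  doubled (with −9 where >9): 6 7 9 8 1 4 3 → sum 38
  kept as-is: 0 5 2 2 6 9 6 → sum 30
Total = 38 + 30 = 68.
Check digit = (10 − (68 mod 10)) mod 10 = 2.

2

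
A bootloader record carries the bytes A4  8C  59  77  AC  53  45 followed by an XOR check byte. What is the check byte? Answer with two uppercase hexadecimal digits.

XOR the bytes together:
  start with 0xA4
  0xA4 ⊕ 0x8C = 0x28
  0x28 ⊕ 0x59 = 0x71
  0x71 ⊕ 0x77 = 0x06
  0x06 ⊕ 0xAC = 0xAA
  0xAA ⊕ 0x53 = 0xF9
  0xF9 ⊕ 0x45 = 0xBC

BC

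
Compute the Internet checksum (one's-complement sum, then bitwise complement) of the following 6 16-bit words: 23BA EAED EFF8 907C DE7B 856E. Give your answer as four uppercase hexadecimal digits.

One's-complement addition (fold any carry out of bit 15 back into bit 0):
  0x23BA + 0xEAED = 0x10EA7 → wrap carry → 0x0EA8
  0x0EA8 + 0xEFF8 = 0x0FEA0
  0xFEA0 + 0x907C = 0x18F1C → wrap carry → 0x8F1D
  0x8F1D + 0xDE7B = 0x16D98 → wrap carry → 0x6D99
  0x6D99 + 0x856E = 0x0F307
One's-complement sum = 0xF307.
Checksum = ~0xF307 & 0xFFFF = 0x0CF8.

0CF8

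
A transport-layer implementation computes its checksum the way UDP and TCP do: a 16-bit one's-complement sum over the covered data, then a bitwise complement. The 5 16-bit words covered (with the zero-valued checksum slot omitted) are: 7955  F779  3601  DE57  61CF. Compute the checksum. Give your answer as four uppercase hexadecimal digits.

One's-complement addition (fold any carry out of bit 15 back into bit 0):
  0x7955 + 0xF779 = 0x170CE → wrap carry → 0x70CF
  0x70CF + 0x3601 = 0x0A6D0
  0xA6D0 + 0xDE57 = 0x18527 → wrap carry → 0x8528
  0x8528 + 0x61CF = 0x0E6F7
One's-complement sum = 0xE6F7.
Checksum = ~0xE6F7 & 0xFFFF = 0x1908.

1908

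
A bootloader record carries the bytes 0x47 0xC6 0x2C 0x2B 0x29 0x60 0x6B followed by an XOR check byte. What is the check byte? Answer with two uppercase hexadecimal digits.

XOR the bytes together:
  start with 0x47
  0x47 ⊕ 0xC6 = 0x81
  0x81 ⊕ 0x2C = 0xAD
  0xAD ⊕ 0x2B = 0x86
  0x86 ⊕ 0x29 = 0xAF
  0xAF ⊕ 0x60 = 0xCF
  0xCF ⊕ 0x6B = 0xA4

A4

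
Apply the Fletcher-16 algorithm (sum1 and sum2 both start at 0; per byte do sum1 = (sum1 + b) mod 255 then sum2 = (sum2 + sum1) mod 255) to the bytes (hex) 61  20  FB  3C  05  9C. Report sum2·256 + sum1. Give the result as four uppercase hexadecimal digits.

Running sums (mod 255):
  after byte 0 (61): sum1=97, sum2=97
  after byte 1 (20): sum1=129, sum2=226
  after byte 2 (FB): sum1=125, sum2=96
  after byte 3 (3C): sum1=185, sum2=26
  after byte 4 (05): sum1=190, sum2=216
  after byte 5 (9C): sum1=91, sum2=52
Checksum = sum2·256 + sum1 = 52·256 + 91 = 13403 = 0x345B.

345B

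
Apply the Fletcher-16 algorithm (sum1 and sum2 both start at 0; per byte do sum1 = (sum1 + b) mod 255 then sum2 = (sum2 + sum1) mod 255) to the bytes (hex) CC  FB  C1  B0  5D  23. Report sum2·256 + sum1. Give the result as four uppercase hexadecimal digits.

AFBB

Running sums (mod 255):
  after byte 0 (CC): sum1=204, sum2=204
  after byte 1 (FB): sum1=200, sum2=149
  after byte 2 (C1): sum1=138, sum2=32
  after byte 3 (B0): sum1=59, sum2=91
  after byte 4 (5D): sum1=152, sum2=243
  after byte 5 (23): sum1=187, sum2=175
Checksum = sum2·256 + sum1 = 175·256 + 187 = 44987 = 0xAFBB.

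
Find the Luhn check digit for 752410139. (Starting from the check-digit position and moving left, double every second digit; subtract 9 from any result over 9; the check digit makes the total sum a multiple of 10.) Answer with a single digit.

6

Partial digits right→left: 9 3 1 0 1 4 2 5 7
Double every second digit counting from the check-digit position (so the 1st, 3rd, 5th, ... of the partial from the right).
  doubled (with −9 where >9): 9 2 2 4 5 → sum 22
  kept as-is: 3 0 4 5 → sum 12
Total = 22 + 12 = 34.
Check digit = (10 − (34 mod 10)) mod 10 = 6.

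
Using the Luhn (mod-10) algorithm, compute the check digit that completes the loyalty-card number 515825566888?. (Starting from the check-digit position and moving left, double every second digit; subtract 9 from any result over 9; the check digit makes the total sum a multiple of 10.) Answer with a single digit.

Partial digits right→left: 8 8 8 6 6 5 5 2 8 5 1 5
Double every second digit counting from the check-digit position (so the 1st, 3rd, 5th, ... of the partial from the right).
  doubled (with −9 where >9): 7 7 3 1 7 2 → sum 27
  kept as-is: 8 6 5 2 5 5 → sum 31
Total = 27 + 31 = 58.
Check digit = (10 − (58 mod 10)) mod 10 = 2.

2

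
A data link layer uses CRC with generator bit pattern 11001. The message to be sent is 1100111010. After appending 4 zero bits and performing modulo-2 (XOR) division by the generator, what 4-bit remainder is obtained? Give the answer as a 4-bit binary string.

0010

Append 4 zeros: 11001110100000. Divide by 11001 (XOR where the leading bit is 1):
  pos 0: 11001 XOR 11001 = 00000
  pos 5: 11010 XOR 11001 = 00011
  pos 8: 11000 XOR 11001 = 00001
Remainder (last 4 bits) = 0010. This is the CRC / FCS.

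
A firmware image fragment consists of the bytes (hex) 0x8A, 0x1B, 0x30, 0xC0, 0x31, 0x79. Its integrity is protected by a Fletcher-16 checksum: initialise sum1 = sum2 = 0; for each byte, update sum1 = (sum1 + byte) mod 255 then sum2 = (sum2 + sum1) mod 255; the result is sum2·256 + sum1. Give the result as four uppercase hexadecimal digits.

Running sums (mod 255):
  after byte 0 (0x8A): sum1=138, sum2=138
  after byte 1 (0x1B): sum1=165, sum2=48
  after byte 2 (0x30): sum1=213, sum2=6
  after byte 3 (0xC0): sum1=150, sum2=156
  after byte 4 (0x31): sum1=199, sum2=100
  after byte 5 (0x79): sum1=65, sum2=165
Checksum = sum2·256 + sum1 = 165·256 + 65 = 42305 = 0xA541.

A541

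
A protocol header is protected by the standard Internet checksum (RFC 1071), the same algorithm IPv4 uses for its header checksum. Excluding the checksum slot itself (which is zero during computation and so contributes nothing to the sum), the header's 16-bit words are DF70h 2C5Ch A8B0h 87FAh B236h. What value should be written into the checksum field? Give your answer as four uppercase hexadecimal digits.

One's-complement addition (fold any carry out of bit 15 back into bit 0):
  0xDF70 + 0x2C5C = 0x10BCC → wrap carry → 0x0BCD
  0x0BCD + 0xA8B0 = 0x0B47D
  0xB47D + 0x87FA = 0x13C77 → wrap carry → 0x3C78
  0x3C78 + 0xB236 = 0x0EEAE
One's-complement sum = 0xEEAE.
Checksum = ~0xEEAE & 0xFFFF = 0x1151.

1151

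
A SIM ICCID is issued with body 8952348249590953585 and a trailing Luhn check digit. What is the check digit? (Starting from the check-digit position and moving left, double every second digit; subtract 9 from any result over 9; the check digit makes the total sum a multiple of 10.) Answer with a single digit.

2

Partial digits right→left: 5 8 5 3 5 9 0 9 5 9 4 2 8 4 3 2 5 9 8
Double every second digit counting from the check-digit position (so the 1st, 3rd, 5th, ... of the partial from the right).
  doubled (with −9 where >9): 1 1 1 0 1 8 7 6 1 7 → sum 33
  kept as-is: 8 3 9 9 9 2 4 2 9 → sum 55
Total = 33 + 55 = 88.
Check digit = (10 − (88 mod 10)) mod 10 = 2.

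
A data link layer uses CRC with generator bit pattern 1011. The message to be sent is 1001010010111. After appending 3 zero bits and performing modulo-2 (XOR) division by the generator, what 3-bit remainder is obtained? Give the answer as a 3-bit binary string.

Append 3 zeros: 1001010010111000. Divide by 1011 (XOR where the leading bit is 1):
  pos 0: 1001 XOR 1011 = 0010
  pos 2: 1001 XOR 1011 = 0010
  pos 4: 1000 XOR 1011 = 0011
  pos 6: 1110 XOR 1011 = 0101
  pos 7: 1011 XOR 1011 = 0000
  pos 11: 1100 XOR 1011 = 0111
  pos 12: 1110 XOR 1011 = 0101
Remainder (last 3 bits) = 101. This is the CRC / FCS.

101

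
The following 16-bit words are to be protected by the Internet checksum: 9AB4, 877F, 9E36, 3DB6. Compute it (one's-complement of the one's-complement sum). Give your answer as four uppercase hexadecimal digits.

One's-complement addition (fold any carry out of bit 15 back into bit 0):
  0x9AB4 + 0x877F = 0x12233 → wrap carry → 0x2234
  0x2234 + 0x9E36 = 0x0C06A
  0xC06A + 0x3DB6 = 0x0FE20
One's-complement sum = 0xFE20.
Checksum = ~0xFE20 & 0xFFFF = 0x01DF.

01DF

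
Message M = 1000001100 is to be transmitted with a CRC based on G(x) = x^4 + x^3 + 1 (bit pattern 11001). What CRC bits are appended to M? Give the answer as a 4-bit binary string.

Append 4 zeros: 10000011000000. Divide by 11001 (XOR where the leading bit is 1):
  pos 0: 10000 XOR 11001 = 01001
  pos 1: 10010 XOR 11001 = 01011
  pos 2: 10111 XOR 11001 = 01110
  pos 3: 11101 XOR 11001 = 00100
  pos 5: 10000 XOR 11001 = 01001
  pos 6: 10010 XOR 11001 = 01011
  pos 7: 10110 XOR 11001 = 01111
  pos 8: 11110 XOR 11001 = 00111
Remainder (last 4 bits) = 1110. This is the CRC / FCS.

1110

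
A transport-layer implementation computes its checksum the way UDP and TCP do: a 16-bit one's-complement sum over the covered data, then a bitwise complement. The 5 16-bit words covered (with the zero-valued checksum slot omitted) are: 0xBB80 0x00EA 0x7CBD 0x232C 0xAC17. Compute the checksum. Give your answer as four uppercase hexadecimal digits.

F793

One's-complement addition (fold any carry out of bit 15 back into bit 0):
  0xBB80 + 0x00EA = 0x0BC6A
  0xBC6A + 0x7CBD = 0x13927 → wrap carry → 0x3928
  0x3928 + 0x232C = 0x05C54
  0x5C54 + 0xAC17 = 0x1086B → wrap carry → 0x086C
One's-complement sum = 0x086C.
Checksum = ~0x086C & 0xFFFF = 0xF793.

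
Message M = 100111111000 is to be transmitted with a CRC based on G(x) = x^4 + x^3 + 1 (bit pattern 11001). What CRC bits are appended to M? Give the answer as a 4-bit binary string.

1001

Append 4 zeros: 1001111110000000. Divide by 11001 (XOR where the leading bit is 1):
  pos 0: 10011 XOR 11001 = 01010
  pos 1: 10101 XOR 11001 = 01100
  pos 2: 11001 XOR 11001 = 00000
  pos 7: 11000 XOR 11001 = 00001
  pos 11: 10000 XOR 11001 = 01001
Remainder (last 4 bits) = 1001. This is the CRC / FCS.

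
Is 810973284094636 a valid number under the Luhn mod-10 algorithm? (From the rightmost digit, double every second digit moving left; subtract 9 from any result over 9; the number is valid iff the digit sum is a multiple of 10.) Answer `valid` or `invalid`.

valid

From the right, keep odd positions and double even positions (subtract 9 from any doubled value over 9):
  doubled (positions 2,4,...): 6 8 0 7 6 9 2 → sum 38
  kept (positions 1,3,...): 6 6 9 4 2 7 0 8 → sum 42
Total = 80.
80 mod 10 = 0, so the number is valid.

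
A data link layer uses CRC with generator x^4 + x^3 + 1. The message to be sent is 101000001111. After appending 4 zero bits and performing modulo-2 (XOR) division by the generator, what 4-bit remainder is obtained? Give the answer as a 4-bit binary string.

1101

Append 4 zeros: 1010000011110000. Divide by 11001 (XOR where the leading bit is 1):
  pos 0: 10100 XOR 11001 = 01101
  pos 1: 11010 XOR 11001 = 00011
  pos 4: 11001 XOR 11001 = 00000
  pos 9: 11100 XOR 11001 = 00101
  pos 11: 10100 XOR 11001 = 01101
Remainder (last 4 bits) = 1101. This is the CRC / FCS.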